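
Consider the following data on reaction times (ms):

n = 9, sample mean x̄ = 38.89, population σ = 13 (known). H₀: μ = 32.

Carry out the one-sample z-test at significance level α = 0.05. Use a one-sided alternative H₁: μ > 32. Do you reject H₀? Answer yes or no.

reject H₀: no

SE = σ/√n = 13/√9 = 4.3333
z = (x̄−μ₀)/SE = (38.89−32)/4.3333 = 1.5900
p-value (one-sided, H₁ greater) = 0.05592
At α=0.05: p ≥ α → fail to reject H₀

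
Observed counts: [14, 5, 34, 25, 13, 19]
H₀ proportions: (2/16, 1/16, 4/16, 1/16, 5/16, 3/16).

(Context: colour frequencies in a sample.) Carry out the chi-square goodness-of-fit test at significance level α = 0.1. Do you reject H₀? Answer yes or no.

n = 110; E_i = n·p_i = [13.75, 6.88, 27.50, 6.88, 34.38, 20.62]
χ² = (14−13.75)²/13.75 + (5−6.88)²/6.88 + (34−27.50)²/27.50 + (25−6.88)²/6.88 + (13−34.38)²/34.38 + (19−20.62)²/20.62 = 63.2558
df = 5
p-value (upper-tail) = 0.00000
At α=0.1: p < α → reject H₀

reject H₀: yes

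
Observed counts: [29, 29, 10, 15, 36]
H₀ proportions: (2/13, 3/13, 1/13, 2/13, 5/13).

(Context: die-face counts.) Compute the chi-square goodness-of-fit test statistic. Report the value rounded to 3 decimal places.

test statistic = 9.092

n = 119; E_i = n·p_i = [18.31, 27.46, 9.15, 18.31, 45.77]
χ² = (29−18.31)²/18.31 + (29−27.46)²/27.46 + (10−9.15)²/9.15 + (15−18.31)²/18.31 + (36−45.77)²/45.77 = 9.0919
df = 4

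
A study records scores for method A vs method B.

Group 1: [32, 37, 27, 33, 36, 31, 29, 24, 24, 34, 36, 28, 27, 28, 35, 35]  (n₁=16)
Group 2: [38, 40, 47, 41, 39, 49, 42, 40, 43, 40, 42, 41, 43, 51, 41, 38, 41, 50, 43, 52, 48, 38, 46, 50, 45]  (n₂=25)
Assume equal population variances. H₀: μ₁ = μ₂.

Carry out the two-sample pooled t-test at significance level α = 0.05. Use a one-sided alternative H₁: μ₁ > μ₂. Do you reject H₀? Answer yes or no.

reject H₀: no

x̄₁=31.000, s₁=4.351, n₁=16
x̄₂=43.520, s₂=4.389, n₂=25
s_p² = [15·4.351² + 24·4.389²]/39 = 19.1344
SE = √(s_p²·(1/16+1/25)) = 1.4005
t = (31.000−43.520)/1.4005 = -8.9400
df = 39
p-value (one-sided, H₁ greater) = 1.00000
At α=0.05: p ≥ α → fail to reject H₀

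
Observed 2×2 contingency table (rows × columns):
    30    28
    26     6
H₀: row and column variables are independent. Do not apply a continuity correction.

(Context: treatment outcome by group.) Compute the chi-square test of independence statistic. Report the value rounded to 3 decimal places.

test statistic = 7.648

Row totals [58, 32], col totals [56, 34], n=90
χ² = (30−36.09)²/36.09 + (28−21.91)²/21.91 + (26−19.91)²/19.91 + (6−12.09)²/12.09 = 7.6482
df = 1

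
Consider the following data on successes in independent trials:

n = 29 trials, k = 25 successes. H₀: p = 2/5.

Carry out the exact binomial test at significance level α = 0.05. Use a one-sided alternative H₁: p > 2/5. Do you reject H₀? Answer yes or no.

Exact binomial: n=29, k=25, p₀=2/5=0.4000
P(X≥25) from Σ C(n,i)·p₀^i·(1−p₀)^(n−i)
p-value (one-sided, H₁ greater) = 0.00000
At α=0.05: p < α → reject H₀

reject H₀: yes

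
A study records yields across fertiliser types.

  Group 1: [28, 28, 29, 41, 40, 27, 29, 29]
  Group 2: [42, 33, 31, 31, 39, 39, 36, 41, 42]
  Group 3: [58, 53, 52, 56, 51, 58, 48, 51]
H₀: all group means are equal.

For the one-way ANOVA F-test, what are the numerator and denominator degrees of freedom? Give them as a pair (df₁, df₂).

degrees of freedom = [2, 22]

k = 3 groups, N = 25 total
df = (k−1, N−k) = (3−1, 25−3) = (2, 22)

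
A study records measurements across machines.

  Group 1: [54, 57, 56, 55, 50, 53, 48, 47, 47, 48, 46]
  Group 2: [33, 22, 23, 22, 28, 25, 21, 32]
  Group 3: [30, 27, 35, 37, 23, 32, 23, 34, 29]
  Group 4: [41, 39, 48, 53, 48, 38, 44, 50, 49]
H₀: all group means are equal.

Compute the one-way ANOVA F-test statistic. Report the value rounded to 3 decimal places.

test statistic = 60.535

Group means [51.00, 25.75, 30.00, 45.56], grand mean 39.108
SSB = Σnᵢ(x̄ᵢ−x̄)² = 4103.845; SSW = ΣΣ(x−x̄ᵢ)² = 745.722
MSB = 4103.845/3 = 1367.9484; MSW = 745.722/33 = 22.5976
F = MSB/MSW = 60.5350
df = (3, 33)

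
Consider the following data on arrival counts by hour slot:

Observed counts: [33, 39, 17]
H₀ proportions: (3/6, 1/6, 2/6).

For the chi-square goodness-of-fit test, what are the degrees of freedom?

degrees of freedom = 2

df = k − 1 = 3 − 1 = 2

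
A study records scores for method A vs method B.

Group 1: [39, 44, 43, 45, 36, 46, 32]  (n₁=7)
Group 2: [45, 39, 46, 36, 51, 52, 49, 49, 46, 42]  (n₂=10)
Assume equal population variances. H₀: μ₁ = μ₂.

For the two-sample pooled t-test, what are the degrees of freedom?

df = n₁ + n₂ − 2 = 7 + 10 − 2 = 15

degrees of freedom = 15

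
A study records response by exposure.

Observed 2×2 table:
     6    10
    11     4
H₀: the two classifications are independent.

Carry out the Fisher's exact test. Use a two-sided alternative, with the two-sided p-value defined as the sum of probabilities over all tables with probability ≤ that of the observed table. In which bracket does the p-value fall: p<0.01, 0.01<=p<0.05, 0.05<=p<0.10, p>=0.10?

Margins: r₁=16, r₂=15, c₁=17, c₂=14, n=31
p_obs = C(16,6)·C(15,11)/C(31,17); sum pmf over tables with pmf ≤ p_obs
p-value (two-sided) = 0.07317
→ bracket: 0.05<=p<0.10

p-value bracket: 0.05<=p<0.10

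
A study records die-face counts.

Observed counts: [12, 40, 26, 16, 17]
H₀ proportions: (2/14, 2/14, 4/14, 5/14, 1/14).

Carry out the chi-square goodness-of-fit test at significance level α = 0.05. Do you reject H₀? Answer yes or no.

n = 111; E_i = n·p_i = [15.86, 15.86, 31.71, 39.64, 7.93]
χ² = (12−15.86)²/15.86 + (40−15.86)²/15.86 + (26−31.71)²/31.71 + (16−39.64)²/39.64 + (17−7.93)²/7.93 = 63.2054
df = 4
p-value (upper-tail) = 0.00000
At α=0.05: p < α → reject H₀

reject H₀: yes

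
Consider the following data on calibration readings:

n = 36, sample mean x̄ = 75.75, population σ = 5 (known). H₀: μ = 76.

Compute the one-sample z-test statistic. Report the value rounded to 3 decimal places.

test statistic = -0.300

SE = σ/√n = 5/√36 = 0.8333
z = (x̄−μ₀)/SE = (75.75−76)/0.8333 = -0.3000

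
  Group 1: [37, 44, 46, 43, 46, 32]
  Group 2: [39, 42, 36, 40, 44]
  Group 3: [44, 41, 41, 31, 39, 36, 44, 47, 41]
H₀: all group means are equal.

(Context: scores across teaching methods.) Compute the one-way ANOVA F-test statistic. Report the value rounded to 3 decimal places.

test statistic = 0.095

Group means [41.33, 40.20, 40.44], grand mean 40.650
SSB = Σnᵢ(x̄ᵢ−x̄)² = 4.194; SSW = ΣΣ(x−x̄ᵢ)² = 376.356
MSB = 4.194/2 = 2.0972; MSW = 376.356/17 = 22.1386
F = MSB/MSW = 0.0947
df = (2, 17)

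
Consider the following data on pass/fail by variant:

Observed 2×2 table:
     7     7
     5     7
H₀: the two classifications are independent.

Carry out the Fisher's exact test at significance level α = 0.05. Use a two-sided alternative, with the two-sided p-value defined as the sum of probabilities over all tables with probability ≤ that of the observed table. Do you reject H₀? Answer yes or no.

Margins: r₁=14, r₂=12, c₁=12, c₂=14, n=26
p_obs = C(14,7)·C(12,5)/C(26,12); sum pmf over tables with pmf ≤ p_obs
p-value (two-sided) = 0.71269
At α=0.05: p ≥ α → fail to reject H₀

reject H₀: no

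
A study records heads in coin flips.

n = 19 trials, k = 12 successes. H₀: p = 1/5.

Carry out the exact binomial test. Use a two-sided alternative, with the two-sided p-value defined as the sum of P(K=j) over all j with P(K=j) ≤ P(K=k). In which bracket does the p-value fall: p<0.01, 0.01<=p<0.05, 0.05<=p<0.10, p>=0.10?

p-value bracket: p<0.01

Exact binomial: n=19, k=12, p₀=1/5=0.2000
P(X=j) = C(n,j)·p₀^j·(1−p₀)^(n−j); p = Σ P(X=j) over j with P(X=j) ≤ P(X=12)
p-value (two-sided) = 0.00005
→ bracket: p<0.01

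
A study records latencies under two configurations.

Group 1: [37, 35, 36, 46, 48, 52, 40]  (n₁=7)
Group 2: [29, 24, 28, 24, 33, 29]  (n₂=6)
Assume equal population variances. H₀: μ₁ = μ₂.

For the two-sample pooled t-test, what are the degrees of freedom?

df = n₁ + n₂ − 2 = 7 + 6 − 2 = 11

degrees of freedom = 11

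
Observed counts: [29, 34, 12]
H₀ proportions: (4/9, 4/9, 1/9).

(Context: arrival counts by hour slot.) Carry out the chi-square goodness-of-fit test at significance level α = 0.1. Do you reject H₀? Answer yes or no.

n = 75; E_i = n·p_i = [33.33, 33.33, 8.33]
χ² = (29−33.33)²/33.33 + (34−33.33)²/33.33 + (12−8.33)²/8.33 = 2.1900
df = 2
p-value (upper-tail) = 0.33454
At α=0.1: p ≥ α → fail to reject H₀

reject H₀: no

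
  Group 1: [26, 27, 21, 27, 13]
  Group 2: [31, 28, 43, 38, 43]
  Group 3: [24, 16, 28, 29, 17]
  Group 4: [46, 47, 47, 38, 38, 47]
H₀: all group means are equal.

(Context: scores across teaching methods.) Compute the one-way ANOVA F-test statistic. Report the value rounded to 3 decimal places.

test statistic = 17.401

Group means [22.80, 36.60, 22.80, 43.83], grand mean 32.095
SSB = Σnᵢ(x̄ᵢ−x̄)² = 1792.176; SSW = ΣΣ(x−x̄ᵢ)² = 583.633
MSB = 1792.176/3 = 597.3921; MSW = 583.633/17 = 34.3314
F = MSB/MSW = 17.4008
df = (3, 17)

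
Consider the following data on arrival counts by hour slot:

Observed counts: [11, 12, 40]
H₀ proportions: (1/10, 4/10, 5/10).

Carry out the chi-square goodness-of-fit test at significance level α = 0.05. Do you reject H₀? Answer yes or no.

n = 63; E_i = n·p_i = [6.30, 25.20, 31.50]
χ² = (11−6.30)²/6.30 + (12−25.20)²/25.20 + (40−31.50)²/31.50 = 12.7143
df = 2
p-value (upper-tail) = 0.00173
At α=0.05: p < α → reject H₀

reject H₀: yes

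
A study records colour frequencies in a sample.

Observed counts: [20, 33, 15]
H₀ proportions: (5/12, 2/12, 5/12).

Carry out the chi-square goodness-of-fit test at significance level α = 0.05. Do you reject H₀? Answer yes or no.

n = 68; E_i = n·p_i = [28.33, 11.33, 28.33]
χ² = (20−28.33)²/28.33 + (33−11.33)²/11.33 + (15−28.33)²/28.33 = 50.1471
df = 2
p-value (upper-tail) = 0.00000
At α=0.05: p < α → reject H₀

reject H₀: yes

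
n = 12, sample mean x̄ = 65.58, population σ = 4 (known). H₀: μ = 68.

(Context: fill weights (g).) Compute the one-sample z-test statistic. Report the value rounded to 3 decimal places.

test statistic = -2.096

SE = σ/√n = 4/√12 = 1.1547
z = (x̄−μ₀)/SE = (65.58−68)/1.1547 = -2.0958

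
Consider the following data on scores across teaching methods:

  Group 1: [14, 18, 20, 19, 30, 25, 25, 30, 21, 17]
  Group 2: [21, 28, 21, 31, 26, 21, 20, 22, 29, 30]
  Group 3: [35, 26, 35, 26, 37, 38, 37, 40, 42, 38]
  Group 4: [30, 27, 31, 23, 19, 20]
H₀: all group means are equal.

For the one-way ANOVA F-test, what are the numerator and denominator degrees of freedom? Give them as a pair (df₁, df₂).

degrees of freedom = [3, 32]

k = 4 groups, N = 36 total
df = (k−1, N−k) = (4−1, 36−4) = (3, 32)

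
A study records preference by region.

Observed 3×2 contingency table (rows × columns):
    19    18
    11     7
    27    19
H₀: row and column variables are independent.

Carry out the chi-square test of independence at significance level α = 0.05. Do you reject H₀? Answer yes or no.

Row totals [37, 18, 46], col totals [57, 44], n=101
χ² = (19−20.88)²/20.88 + (18−16.12)²/16.12 + (11−10.16)²/10.16 + (7−7.84)²/7.84 + (27−25.96)²/25.96 + (19−20.04)²/20.04 = 0.6446
df = 2
p-value (upper-tail) = 0.72447
At α=0.05: p ≥ α → fail to reject H₀

reject H₀: no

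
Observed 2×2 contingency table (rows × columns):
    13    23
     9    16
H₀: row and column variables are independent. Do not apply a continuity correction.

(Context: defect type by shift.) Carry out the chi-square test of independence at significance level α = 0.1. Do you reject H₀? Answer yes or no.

reject H₀: no

Row totals [36, 25], col totals [22, 39], n=61
χ² = (13−12.98)²/12.98 + (23−23.02)²/23.02 + (9−9.02)²/9.02 + (16−15.98)²/15.98 = 0.0001
df = 1
p-value (upper-tail) = 0.99291
At α=0.1: p ≥ α → fail to reject H₀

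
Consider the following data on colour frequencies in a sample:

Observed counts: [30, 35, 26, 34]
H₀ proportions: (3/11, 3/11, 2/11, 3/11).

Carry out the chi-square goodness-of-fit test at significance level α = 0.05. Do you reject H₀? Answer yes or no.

reject H₀: no

n = 125; E_i = n·p_i = [34.09, 34.09, 22.73, 34.09]
χ² = (30−34.09)²/34.09 + (35−34.09)²/34.09 + (26−22.73)²/22.73 + (34−34.09)²/34.09 = 0.9867
df = 3
p-value (upper-tail) = 0.80448
At α=0.05: p ≥ α → fail to reject H₀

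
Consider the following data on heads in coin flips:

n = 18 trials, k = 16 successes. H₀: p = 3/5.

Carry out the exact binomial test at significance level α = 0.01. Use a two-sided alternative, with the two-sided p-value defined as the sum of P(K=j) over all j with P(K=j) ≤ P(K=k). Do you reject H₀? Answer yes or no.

reject H₀: no

Exact binomial: n=18, k=16, p₀=3/5=0.6000
P(X=j) = C(n,j)·p₀^j·(1−p₀)^(n−j); p = Σ P(X=j) over j with P(X=j) ≤ P(X=16)
p-value (two-sided) = 0.01398
At α=0.01: p ≥ α → fail to reject H₀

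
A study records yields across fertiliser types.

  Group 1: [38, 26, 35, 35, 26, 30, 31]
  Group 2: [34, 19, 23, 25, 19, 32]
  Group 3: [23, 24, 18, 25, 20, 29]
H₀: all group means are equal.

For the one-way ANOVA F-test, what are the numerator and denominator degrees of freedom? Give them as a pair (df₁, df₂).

degrees of freedom = [2, 16]

k = 3 groups, N = 19 total
df = (k−1, N−k) = (3−1, 19−3) = (2, 16)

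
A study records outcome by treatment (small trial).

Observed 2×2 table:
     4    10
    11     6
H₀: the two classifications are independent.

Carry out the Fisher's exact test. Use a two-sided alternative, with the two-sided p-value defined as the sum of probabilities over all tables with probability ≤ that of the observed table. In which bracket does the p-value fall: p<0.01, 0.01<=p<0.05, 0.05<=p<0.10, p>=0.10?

p-value bracket: 0.05<=p<0.10

Margins: r₁=14, r₂=17, c₁=15, c₂=16, n=31
p_obs = C(14,4)·C(17,11)/C(31,15); sum pmf over tables with pmf ≤ p_obs
p-value (two-sided) = 0.07317
→ bracket: 0.05<=p<0.10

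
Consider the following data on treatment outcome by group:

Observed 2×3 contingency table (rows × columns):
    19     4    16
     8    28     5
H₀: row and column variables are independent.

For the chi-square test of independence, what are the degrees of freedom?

degrees of freedom = 2

df = (r−1)(c−1) = (2−1)·(3−1) = 2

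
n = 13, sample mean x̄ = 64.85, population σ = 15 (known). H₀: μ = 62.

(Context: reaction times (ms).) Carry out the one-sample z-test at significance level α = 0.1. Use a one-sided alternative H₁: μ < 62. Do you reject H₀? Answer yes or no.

reject H₀: no

SE = σ/√n = 15/√13 = 4.1603
z = (x̄−μ₀)/SE = (64.85−62)/4.1603 = 0.6851
p-value (one-sided, H₁ less) = 0.75335
At α=0.1: p ≥ α → fail to reject H₀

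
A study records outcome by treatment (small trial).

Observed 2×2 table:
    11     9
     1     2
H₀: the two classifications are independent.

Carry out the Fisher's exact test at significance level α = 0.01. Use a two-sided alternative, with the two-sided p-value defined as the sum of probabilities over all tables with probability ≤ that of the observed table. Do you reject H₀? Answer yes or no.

Margins: r₁=20, r₂=3, c₁=12, c₂=11, n=23
p_obs = C(20,11)·C(3,1)/C(23,12); sum pmf over tables with pmf ≤ p_obs
p-value (two-sided) = 0.59006
At α=0.01: p ≥ α → fail to reject H₀

reject H₀: no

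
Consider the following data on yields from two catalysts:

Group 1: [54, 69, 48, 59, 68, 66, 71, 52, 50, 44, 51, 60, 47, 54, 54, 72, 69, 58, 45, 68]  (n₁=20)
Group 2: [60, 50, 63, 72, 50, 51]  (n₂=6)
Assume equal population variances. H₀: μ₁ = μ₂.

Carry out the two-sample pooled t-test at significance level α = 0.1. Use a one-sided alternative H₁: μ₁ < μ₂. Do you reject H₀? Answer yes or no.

reject H₀: no

x̄₁=57.950, s₁=9.344, n₁=20
x̄₂=57.667, s₂=8.959, n₂=6
s_p² = [19·9.344² + 5·8.959²]/24 = 85.8451
SE = √(s_p²·(1/20+1/6)) = 4.3127
t = (57.950−57.667)/4.3127 = 0.0657
df = 24
p-value (one-sided, H₁ less) = 0.52592
At α=0.1: p ≥ α → fail to reject H₀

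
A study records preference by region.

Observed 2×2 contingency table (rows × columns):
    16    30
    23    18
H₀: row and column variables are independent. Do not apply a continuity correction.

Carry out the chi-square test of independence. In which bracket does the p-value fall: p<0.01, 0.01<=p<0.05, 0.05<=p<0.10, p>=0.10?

Row totals [46, 41], col totals [39, 48], n=87
χ² = (16−20.62)²/20.62 + (30−25.38)²/25.38 + (23−18.38)²/18.38 + (18−22.62)²/22.62 = 3.9822
df = 1
p-value (upper-tail) = 0.04598
→ bracket: 0.01<=p<0.05

p-value bracket: 0.01<=p<0.05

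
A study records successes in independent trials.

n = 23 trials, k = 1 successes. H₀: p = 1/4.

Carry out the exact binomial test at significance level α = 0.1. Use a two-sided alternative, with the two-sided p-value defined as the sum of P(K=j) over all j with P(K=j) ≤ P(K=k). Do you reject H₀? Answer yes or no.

Exact binomial: n=23, k=1, p₀=1/4=0.2500
P(X=j) = C(n,j)·p₀^j·(1−p₀)^(n−j); p = Σ P(X=j) over j with P(X=j) ≤ P(X=1)
p-value (two-sided) = 0.02645
At α=0.1: p < α → reject H₀

reject H₀: yes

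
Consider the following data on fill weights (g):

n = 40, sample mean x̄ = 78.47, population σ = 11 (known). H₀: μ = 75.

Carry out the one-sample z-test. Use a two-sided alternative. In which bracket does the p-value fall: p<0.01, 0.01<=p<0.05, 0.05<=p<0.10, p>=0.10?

p-value bracket: 0.01<=p<0.05

SE = σ/√n = 11/√40 = 1.7393
z = (x̄−μ₀)/SE = (78.47−75)/1.7393 = 1.9951
p-value (two-sided) = 0.04603
→ bracket: 0.01<=p<0.05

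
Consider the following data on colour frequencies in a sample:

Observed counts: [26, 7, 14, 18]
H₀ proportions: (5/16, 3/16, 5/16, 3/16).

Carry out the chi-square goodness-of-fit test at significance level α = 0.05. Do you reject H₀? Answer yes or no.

n = 65; E_i = n·p_i = [20.31, 12.19, 20.31, 12.19]
χ² = (26−20.31)²/20.31 + (7−12.19)²/12.19 + (14−20.31)²/20.31 + (18−12.19)²/12.19 = 8.5344
df = 3
p-value (upper-tail) = 0.03617
At α=0.05: p < α → reject H₀

reject H₀: yes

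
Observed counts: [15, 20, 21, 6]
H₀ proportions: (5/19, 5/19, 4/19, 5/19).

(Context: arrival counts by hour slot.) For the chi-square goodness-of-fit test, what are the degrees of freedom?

df = k − 1 = 4 − 1 = 3

degrees of freedom = 3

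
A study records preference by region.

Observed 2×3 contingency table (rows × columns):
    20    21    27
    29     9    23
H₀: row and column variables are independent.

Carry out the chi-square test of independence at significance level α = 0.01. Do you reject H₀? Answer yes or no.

reject H₀: no

Row totals [68, 61], col totals [49, 30, 50], n=129
χ² = (20−25.83)²/25.83 + (21−15.81)²/15.81 + (27−26.36)²/26.36 + (29−23.17)²/23.17 + (9−14.19)²/14.19 + (23−23.64)²/23.64 = 6.4121
df = 2
p-value (upper-tail) = 0.04052
At α=0.01: p ≥ α → fail to reject H₀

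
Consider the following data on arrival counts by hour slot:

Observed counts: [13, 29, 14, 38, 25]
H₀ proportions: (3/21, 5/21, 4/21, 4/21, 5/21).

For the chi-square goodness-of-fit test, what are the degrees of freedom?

degrees of freedom = 4

df = k − 1 = 5 − 1 = 4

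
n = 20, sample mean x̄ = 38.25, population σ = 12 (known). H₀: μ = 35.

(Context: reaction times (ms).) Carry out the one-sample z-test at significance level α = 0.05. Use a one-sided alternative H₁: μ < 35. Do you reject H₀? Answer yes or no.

SE = σ/√n = 12/√20 = 2.6833
z = (x̄−μ₀)/SE = (38.25−35)/2.6833 = 1.2112
p-value (one-sided, H₁ less) = 0.88709
At α=0.05: p ≥ α → fail to reject H₀

reject H₀: no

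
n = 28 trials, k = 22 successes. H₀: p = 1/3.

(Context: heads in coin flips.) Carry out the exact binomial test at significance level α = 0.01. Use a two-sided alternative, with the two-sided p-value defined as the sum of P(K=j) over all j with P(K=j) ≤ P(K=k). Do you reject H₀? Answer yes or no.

Exact binomial: n=28, k=22, p₀=1/3=0.3333
P(X=j) = C(n,j)·p₀^j·(1−p₀)^(n−j); p = Σ P(X=j) over j with P(X=j) ≤ P(X=22)
p-value (two-sided) = 0.00000
At α=0.01: p < α → reject H₀

reject H₀: yes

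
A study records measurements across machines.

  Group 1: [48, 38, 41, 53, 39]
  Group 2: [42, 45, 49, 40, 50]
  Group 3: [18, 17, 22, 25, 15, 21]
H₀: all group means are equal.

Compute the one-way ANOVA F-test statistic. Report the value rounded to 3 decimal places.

test statistic = 48.761

Group means [43.80, 45.20, 19.67], grand mean 35.188
SSB = Σnᵢ(x̄ᵢ−x̄)² = 2317.504; SSW = ΣΣ(x−x̄ᵢ)² = 308.933
MSB = 2317.504/2 = 1158.7521; MSW = 308.933/13 = 23.7641
F = MSB/MSW = 48.7606
df = (2, 13)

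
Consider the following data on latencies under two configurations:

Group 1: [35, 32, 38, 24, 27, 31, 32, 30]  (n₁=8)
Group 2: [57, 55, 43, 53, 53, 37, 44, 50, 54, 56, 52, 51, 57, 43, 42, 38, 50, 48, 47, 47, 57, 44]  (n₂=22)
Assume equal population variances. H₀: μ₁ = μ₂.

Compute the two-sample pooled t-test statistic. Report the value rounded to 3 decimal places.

x̄₁=31.125, s₁=4.357, n₁=8
x̄₂=49.000, s₂=6.149, n₂=22
s_p² = [7·4.357² + 21·6.149²]/28 = 33.1027
SE = √(s_p²·(1/8+1/22)) = 2.3754
t = (31.125−49.000)/2.3754 = -7.5251
df = 28

test statistic = -7.525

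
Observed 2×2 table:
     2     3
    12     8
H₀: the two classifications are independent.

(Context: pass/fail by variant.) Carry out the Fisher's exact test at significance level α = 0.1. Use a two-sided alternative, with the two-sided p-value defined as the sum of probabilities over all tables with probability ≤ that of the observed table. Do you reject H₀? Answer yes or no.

reject H₀: no

Margins: r₁=5, r₂=20, c₁=14, c₂=11, n=25
p_obs = C(5,2)·C(20,12)/C(25,14); sum pmf over tables with pmf ≤ p_obs
p-value (two-sided) = 0.62319
At α=0.1: p ≥ α → fail to reject H₀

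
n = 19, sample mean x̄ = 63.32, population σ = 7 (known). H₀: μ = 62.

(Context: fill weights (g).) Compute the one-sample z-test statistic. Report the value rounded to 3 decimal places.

SE = σ/√n = 7/√19 = 1.6059
z = (x̄−μ₀)/SE = (63.32−62)/1.6059 = 0.8220

test statistic = 0.822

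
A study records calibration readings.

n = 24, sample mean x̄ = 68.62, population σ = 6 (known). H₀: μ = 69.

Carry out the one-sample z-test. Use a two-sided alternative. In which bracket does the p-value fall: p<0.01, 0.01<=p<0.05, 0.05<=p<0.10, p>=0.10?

p-value bracket: p>=0.10

SE = σ/√n = 6/√24 = 1.2247
z = (x̄−μ₀)/SE = (68.62−69)/1.2247 = -0.3103
p-value (two-sided) = 0.75636
→ bracket: p>=0.10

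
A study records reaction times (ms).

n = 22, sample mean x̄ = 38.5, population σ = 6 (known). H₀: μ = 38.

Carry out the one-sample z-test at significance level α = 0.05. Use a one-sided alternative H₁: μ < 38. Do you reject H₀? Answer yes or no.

reject H₀: no

SE = σ/√n = 6/√22 = 1.2792
z = (x̄−μ₀)/SE = (38.5−38)/1.2792 = 0.3909
p-value (one-sided, H₁ less) = 0.65205
At α=0.05: p ≥ α → fail to reject H₀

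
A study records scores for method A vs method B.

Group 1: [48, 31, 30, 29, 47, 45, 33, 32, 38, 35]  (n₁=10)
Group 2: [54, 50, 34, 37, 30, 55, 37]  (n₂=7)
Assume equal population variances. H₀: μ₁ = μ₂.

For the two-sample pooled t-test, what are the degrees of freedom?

degrees of freedom = 15

df = n₁ + n₂ − 2 = 10 + 7 − 2 = 15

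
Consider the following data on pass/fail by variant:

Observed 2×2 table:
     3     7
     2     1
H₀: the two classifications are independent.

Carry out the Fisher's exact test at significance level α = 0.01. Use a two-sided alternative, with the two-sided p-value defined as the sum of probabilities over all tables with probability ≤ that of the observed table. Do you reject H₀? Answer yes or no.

Margins: r₁=10, r₂=3, c₁=5, c₂=8, n=13
p_obs = C(10,3)·C(3,2)/C(13,5); sum pmf over tables with pmf ≤ p_obs
p-value (two-sided) = 0.51049
At α=0.01: p ≥ α → fail to reject H₀

reject H₀: no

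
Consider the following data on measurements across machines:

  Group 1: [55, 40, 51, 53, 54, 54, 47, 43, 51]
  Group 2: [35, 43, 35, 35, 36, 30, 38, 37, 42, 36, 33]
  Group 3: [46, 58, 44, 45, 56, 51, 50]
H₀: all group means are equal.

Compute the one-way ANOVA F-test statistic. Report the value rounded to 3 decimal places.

test statistic = 26.444

Group means [49.78, 36.36, 50.00], grand mean 44.370
SSB = Σnᵢ(x̄ᵢ−x̄)² = 1190.195; SSW = ΣΣ(x−x̄ᵢ)² = 540.101
MSB = 1190.195/2 = 595.0976; MSW = 540.101/24 = 22.5042
F = MSB/MSW = 26.4438
df = (2, 24)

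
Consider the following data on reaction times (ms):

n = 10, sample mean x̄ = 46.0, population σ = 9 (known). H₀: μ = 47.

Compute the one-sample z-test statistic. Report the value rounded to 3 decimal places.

test statistic = -0.351

SE = σ/√n = 9/√10 = 2.8460
z = (x̄−μ₀)/SE = (46.0−47)/2.8460 = -0.3514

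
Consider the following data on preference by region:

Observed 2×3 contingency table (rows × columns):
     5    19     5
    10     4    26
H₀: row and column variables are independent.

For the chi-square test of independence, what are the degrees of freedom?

degrees of freedom = 2

df = (r−1)(c−1) = (2−1)·(3−1) = 2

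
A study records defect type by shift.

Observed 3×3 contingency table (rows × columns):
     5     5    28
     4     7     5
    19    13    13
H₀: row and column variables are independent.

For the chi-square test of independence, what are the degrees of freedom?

degrees of freedom = 4

df = (r−1)(c−1) = (3−1)·(3−1) = 4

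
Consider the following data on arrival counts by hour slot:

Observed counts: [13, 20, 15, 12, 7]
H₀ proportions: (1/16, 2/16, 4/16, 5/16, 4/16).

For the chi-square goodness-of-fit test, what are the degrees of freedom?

degrees of freedom = 4

df = k − 1 = 5 − 1 = 4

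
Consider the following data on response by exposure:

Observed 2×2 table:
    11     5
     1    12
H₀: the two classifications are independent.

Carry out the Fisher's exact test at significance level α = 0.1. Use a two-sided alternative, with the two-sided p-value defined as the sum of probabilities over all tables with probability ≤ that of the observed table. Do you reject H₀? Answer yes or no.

reject H₀: yes

Margins: r₁=16, r₂=13, c₁=12, c₂=17, n=29
p_obs = C(16,11)·C(13,1)/C(29,12); sum pmf over tables with pmf ≤ p_obs
p-value (two-sided) = 0.00181
At α=0.1: p < α → reject H₀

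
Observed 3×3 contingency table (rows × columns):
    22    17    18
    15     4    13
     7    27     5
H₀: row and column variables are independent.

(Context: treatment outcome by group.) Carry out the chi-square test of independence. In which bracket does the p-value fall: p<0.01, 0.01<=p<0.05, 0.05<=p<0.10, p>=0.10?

p-value bracket: p<0.01

Row totals [57, 32, 39], col totals [44, 48, 36], n=128
χ² = (22−19.59)²/19.59 + (17−21.38)²/21.38 + (18−16.03)²/16.03 + (15−11.00)²/11.00 + (4−12.00)²/12.00 + (13−9.00)²/9.00 + (7−13.41)²/13.41 + (27−14.62)²/14.62 + (5−10.97)²/10.97 = 26.7788
df = 4
p-value (upper-tail) = 0.00002
→ bracket: p<0.01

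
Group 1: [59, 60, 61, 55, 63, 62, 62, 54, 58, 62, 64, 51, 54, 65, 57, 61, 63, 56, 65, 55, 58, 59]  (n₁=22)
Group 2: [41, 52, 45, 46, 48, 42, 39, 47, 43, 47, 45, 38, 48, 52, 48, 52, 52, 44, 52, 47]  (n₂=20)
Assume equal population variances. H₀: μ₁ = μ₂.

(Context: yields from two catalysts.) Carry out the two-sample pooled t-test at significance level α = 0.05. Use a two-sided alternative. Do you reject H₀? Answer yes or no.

reject H₀: yes

x̄₁=59.273, s₁=3.930, n₁=22
x̄₂=46.400, s₂=4.358, n₂=20
s_p² = [21·3.930² + 19·4.358²]/40 = 17.1291
SE = √(s_p²·(1/22+1/20)) = 1.2787
t = (59.273−46.400)/1.2787 = 10.0671
df = 40
p-value (two-sided) = 0.00000
At α=0.05: p < α → reject H₀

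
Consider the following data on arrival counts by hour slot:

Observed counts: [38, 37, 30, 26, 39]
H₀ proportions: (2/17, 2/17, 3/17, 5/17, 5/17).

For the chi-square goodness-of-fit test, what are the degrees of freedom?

degrees of freedom = 4

df = k − 1 = 5 − 1 = 4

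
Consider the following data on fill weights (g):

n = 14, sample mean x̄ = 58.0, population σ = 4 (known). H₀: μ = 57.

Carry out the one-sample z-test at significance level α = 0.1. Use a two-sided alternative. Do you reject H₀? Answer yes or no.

reject H₀: no

SE = σ/√n = 4/√14 = 1.0690
z = (x̄−μ₀)/SE = (58.0−57)/1.0690 = 0.9354
p-value (two-sided) = 0.34957
At α=0.1: p ≥ α → fail to reject H₀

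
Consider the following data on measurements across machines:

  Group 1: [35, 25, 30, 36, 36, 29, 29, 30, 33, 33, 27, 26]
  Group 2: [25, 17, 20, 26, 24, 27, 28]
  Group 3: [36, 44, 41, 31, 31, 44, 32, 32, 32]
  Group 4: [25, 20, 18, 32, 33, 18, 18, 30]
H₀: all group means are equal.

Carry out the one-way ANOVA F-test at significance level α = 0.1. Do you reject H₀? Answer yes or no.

reject H₀: yes

Group means [30.75, 23.86, 35.89, 24.25], grand mean 29.250
SSB = Σnᵢ(x̄ᵢ−x̄)² = 827.254; SSW = ΣΣ(x−x̄ᵢ)² = 811.496
MSB = 827.254/3 = 275.7513; MSW = 811.496/32 = 25.3593
F = MSB/MSW = 10.8738
df = (3, 32)
p-value (upper-tail) = 0.00004
At α=0.1: p < α → reject H₀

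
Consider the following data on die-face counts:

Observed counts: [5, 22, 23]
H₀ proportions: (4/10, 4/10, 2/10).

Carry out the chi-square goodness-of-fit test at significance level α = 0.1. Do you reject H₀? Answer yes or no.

n = 50; E_i = n·p_i = [20.00, 20.00, 10.00]
χ² = (5−20.00)²/20.00 + (22−20.00)²/20.00 + (23−10.00)²/10.00 = 28.3500
df = 2
p-value (upper-tail) = 0.00000
At α=0.1: p < α → reject H₀

reject H₀: yes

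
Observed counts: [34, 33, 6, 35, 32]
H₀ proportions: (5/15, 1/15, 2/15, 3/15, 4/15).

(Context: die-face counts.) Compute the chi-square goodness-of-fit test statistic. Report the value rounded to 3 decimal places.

test statistic = 74.557

n = 140; E_i = n·p_i = [46.67, 9.33, 18.67, 28.00, 37.33]
χ² = (34−46.67)²/46.67 + (33−9.33)²/9.33 + (6−18.67)²/18.67 + (35−28.00)²/28.00 + (32−37.33)²/37.33 = 74.5571
df = 4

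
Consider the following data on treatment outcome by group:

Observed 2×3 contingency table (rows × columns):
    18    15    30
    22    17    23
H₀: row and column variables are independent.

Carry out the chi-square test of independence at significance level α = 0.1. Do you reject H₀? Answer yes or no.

Row totals [63, 62], col totals [40, 32, 53], n=125
χ² = (18−20.16)²/20.16 + (15−16.13)²/16.13 + (30−26.71)²/26.71 + (22−19.84)²/19.84 + (17−15.87)²/15.87 + (23−26.29)²/26.29 = 1.4416
df = 2
p-value (upper-tail) = 0.48636
At α=0.1: p ≥ α → fail to reject H₀

reject H₀: no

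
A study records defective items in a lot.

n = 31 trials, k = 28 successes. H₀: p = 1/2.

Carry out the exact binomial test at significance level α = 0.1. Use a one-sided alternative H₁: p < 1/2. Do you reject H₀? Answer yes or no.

reject H₀: no

Exact binomial: n=31, k=28, p₀=1/2=0.5000
P(X≤28) from Σ C(n,i)·p₀^i·(1−p₀)^(n−i)
p-value (one-sided, H₁ less) = 1.00000
At α=0.1: p ≥ α → fail to reject H₀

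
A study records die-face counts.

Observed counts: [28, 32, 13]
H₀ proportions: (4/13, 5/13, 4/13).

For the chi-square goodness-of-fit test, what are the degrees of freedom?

df = k − 1 = 3 − 1 = 2

degrees of freedom = 2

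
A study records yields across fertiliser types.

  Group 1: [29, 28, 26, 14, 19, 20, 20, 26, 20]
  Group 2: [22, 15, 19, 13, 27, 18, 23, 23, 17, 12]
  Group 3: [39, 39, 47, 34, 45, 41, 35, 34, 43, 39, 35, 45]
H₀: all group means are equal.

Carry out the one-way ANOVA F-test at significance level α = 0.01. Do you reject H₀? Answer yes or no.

reject H₀: yes

Group means [22.44, 18.90, 39.67], grand mean 27.968
SSB = Σnᵢ(x̄ᵢ−x̄)² = 2739.179; SSW = ΣΣ(x−x̄ᵢ)² = 643.789
MSB = 2739.179/2 = 1369.5894; MSW = 643.789/28 = 22.9925
F = MSB/MSW = 59.5669
df = (2, 28)
p-value (upper-tail) = 0.00000
At α=0.01: p < α → reject H₀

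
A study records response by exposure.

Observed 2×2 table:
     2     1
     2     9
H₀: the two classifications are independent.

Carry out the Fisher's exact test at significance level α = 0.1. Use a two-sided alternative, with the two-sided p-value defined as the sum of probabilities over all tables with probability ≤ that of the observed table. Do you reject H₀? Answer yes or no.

reject H₀: no

Margins: r₁=3, r₂=11, c₁=4, c₂=10, n=14
p_obs = C(3,2)·C(11,2)/C(14,4); sum pmf over tables with pmf ≤ p_obs
p-value (two-sided) = 0.17582
At α=0.1: p ≥ α → fail to reject H₀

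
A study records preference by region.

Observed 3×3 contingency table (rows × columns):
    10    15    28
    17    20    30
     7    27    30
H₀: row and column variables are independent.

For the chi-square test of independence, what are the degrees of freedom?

degrees of freedom = 4

df = (r−1)(c−1) = (3−1)·(3−1) = 4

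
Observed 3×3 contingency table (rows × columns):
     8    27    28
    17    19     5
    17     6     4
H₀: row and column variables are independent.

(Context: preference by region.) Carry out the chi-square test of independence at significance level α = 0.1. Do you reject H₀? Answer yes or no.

Row totals [63, 41, 27], col totals [42, 52, 37], n=131
χ² = (8−20.20)²/20.20 + (27−25.01)²/25.01 + (28−17.79)²/17.79 + (17−13.15)²/13.15 + (19−16.27)²/16.27 + (5−11.58)²/11.58 + (17−8.66)²/8.66 + (6−10.72)²/10.72 + (4−7.63)²/7.63 = 30.5480
df = 4
p-value (upper-tail) = 0.00000
At α=0.1: p < α → reject H₀

reject H₀: yes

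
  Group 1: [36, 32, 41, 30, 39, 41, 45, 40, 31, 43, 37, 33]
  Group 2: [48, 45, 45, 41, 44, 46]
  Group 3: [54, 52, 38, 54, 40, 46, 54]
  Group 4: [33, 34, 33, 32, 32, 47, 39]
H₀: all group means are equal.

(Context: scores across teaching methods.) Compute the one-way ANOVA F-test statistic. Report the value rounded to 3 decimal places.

test statistic = 9.850

Group means [37.33, 44.83, 48.29, 35.71], grand mean 40.781
SSB = Σnᵢ(x̄ᵢ−x̄)² = 815.112; SSW = ΣΣ(x−x̄ᵢ)² = 772.357
MSB = 815.112/3 = 271.7039; MSW = 772.357/28 = 27.5842
F = MSB/MSW = 9.8500
df = (3, 28)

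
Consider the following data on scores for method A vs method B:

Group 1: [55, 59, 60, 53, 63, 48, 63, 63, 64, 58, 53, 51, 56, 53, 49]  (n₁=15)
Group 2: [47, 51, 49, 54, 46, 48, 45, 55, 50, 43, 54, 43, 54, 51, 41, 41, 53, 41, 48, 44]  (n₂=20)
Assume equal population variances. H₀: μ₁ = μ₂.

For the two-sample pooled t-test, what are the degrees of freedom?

degrees of freedom = 33

df = n₁ + n₂ − 2 = 15 + 20 − 2 = 33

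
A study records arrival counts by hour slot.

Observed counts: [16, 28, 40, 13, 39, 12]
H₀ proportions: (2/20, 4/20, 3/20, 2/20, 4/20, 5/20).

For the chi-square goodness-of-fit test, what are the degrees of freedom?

degrees of freedom = 5

df = k − 1 = 6 − 1 = 5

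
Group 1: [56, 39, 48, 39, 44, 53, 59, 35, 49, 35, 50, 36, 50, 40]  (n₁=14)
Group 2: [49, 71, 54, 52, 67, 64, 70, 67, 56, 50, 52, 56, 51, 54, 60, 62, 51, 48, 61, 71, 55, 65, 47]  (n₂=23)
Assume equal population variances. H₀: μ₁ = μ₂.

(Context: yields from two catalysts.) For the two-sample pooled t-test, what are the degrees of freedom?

degrees of freedom = 35

df = n₁ + n₂ − 2 = 14 + 23 − 2 = 35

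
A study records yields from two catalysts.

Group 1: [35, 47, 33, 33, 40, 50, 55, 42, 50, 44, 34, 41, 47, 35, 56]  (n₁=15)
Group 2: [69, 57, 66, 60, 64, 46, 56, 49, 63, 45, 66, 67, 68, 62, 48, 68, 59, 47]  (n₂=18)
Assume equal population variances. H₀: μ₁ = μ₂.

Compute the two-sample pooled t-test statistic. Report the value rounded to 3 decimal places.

x̄₁=42.800, s₁=7.867, n₁=15
x̄₂=58.889, s₂=8.464, n₂=18
s_p² = [14·7.867² + 17·8.464²]/31 = 67.2315
SE = √(s_p²·(1/15+1/18)) = 2.8666
t = (42.800−58.889)/2.8666 = -5.6126
df = 31

test statistic = -5.613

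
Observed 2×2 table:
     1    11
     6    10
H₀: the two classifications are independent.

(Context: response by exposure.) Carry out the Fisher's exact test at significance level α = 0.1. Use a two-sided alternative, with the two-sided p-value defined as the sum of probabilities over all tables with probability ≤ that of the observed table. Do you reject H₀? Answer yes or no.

Margins: r₁=12, r₂=16, c₁=7, c₂=21, n=28
p_obs = C(12,1)·C(16,6)/C(28,7); sum pmf over tables with pmf ≤ p_obs
p-value (two-sided) = 0.18424
At α=0.1: p ≥ α → fail to reject H₀

reject H₀: no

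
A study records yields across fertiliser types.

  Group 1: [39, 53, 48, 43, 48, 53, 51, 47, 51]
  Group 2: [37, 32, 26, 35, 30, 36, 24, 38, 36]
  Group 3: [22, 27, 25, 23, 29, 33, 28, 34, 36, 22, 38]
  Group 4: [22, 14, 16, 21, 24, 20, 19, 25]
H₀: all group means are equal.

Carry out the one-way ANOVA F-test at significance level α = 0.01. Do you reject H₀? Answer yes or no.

reject H₀: yes

Group means [48.11, 32.67, 28.82, 20.12], grand mean 32.568
SSB = Σnᵢ(x̄ᵢ−x̄)² = 3567.681; SSW = ΣΣ(x−x̄ᵢ)² = 801.400
MSB = 3567.681/3 = 1189.2269; MSW = 801.400/33 = 24.2849
F = MSB/MSW = 48.9699
df = (3, 33)
p-value (upper-tail) = 0.00000
At α=0.01: p < α → reject H₀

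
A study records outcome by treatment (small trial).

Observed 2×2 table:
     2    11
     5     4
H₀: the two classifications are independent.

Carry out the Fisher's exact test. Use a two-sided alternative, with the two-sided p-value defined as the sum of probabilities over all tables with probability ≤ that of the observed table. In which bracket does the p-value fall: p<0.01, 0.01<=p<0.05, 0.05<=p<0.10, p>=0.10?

p-value bracket: 0.05<=p<0.10

Margins: r₁=13, r₂=9, c₁=7, c₂=15, n=22
p_obs = C(13,2)·C(9,5)/C(22,7); sum pmf over tables with pmf ≤ p_obs
p-value (two-sided) = 0.07430
→ bracket: 0.05<=p<0.10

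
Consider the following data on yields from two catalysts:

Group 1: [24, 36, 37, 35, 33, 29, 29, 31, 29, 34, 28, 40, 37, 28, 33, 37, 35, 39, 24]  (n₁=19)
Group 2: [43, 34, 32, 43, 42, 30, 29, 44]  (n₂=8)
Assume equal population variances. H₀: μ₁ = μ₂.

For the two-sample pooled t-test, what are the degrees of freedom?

df = n₁ + n₂ − 2 = 19 + 8 − 2 = 25

degrees of freedom = 25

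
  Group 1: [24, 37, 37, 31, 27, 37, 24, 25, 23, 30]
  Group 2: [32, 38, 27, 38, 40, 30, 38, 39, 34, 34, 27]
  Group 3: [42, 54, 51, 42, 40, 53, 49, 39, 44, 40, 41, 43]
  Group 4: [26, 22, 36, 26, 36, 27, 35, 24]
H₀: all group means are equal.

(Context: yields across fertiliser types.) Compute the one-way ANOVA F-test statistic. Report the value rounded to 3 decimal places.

Group means [29.50, 34.27, 44.83, 29.00], grand mean 35.171
SSB = Σnᵢ(x̄ᵢ−x̄)² = 1755.456; SSW = ΣΣ(x−x̄ᵢ)² = 1078.348
MSB = 1755.456/3 = 585.1521; MSW = 1078.348/37 = 29.1446
F = MSB/MSW = 20.0776
df = (3, 37)

test statistic = 20.078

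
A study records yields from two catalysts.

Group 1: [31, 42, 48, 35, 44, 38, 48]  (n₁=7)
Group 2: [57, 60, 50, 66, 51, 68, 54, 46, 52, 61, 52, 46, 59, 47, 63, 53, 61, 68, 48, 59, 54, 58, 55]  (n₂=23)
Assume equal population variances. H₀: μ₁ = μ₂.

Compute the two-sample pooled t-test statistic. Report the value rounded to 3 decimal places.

test statistic = -5.282

x̄₁=40.857, s₁=6.492, n₁=7
x̄₂=56.000, s₂=6.681, n₂=23
s_p² = [6·6.492² + 22·6.681²]/28 = 44.1020
SE = √(s_p²·(1/7+1/23)) = 2.8667
t = (40.857−56.000)/2.8667 = -5.2824
df = 28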